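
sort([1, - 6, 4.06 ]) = [ - 6,1,4.06]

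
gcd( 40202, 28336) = 2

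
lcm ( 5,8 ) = 40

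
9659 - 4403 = 5256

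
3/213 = 1/71 = 0.01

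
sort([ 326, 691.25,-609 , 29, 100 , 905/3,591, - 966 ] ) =[ - 966 , - 609 , 29, 100 , 905/3,326 , 591 , 691.25]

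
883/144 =6 + 19/144 = 6.13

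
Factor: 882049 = 7^2*47^1 * 383^1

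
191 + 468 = 659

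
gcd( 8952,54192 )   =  24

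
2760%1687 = 1073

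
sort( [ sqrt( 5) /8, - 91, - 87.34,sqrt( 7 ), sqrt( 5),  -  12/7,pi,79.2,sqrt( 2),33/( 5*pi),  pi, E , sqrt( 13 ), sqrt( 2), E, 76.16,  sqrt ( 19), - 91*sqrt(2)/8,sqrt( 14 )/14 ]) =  [ - 91, - 87.34, - 91*sqrt(2 )/8, - 12/7, sqrt( 14 )/14,  sqrt( 5) /8,sqrt( 2),  sqrt (2), 33/ (5*pi),  sqrt(5), sqrt( 7),  E, E,pi, pi,sqrt( 13 ),sqrt( 19),76.16, 79.2 ]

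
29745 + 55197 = 84942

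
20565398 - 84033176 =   -  63467778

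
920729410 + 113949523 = 1034678933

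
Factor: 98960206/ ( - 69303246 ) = -49480103/34651623 = -3^( - 1)*67^1* 738509^1*11550541^( - 1 )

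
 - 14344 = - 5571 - 8773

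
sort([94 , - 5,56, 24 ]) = [ - 5,24,  56,  94] 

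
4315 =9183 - 4868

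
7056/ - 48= -147 + 0/1 = -147.00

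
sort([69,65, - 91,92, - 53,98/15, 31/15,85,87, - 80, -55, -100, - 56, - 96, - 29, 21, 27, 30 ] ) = [ - 100, - 96,-91, - 80, - 56, - 55, - 53, - 29 , 31/15,  98/15,21 , 27, 30,65,69,85,87,  92]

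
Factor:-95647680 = - 2^6*3^2*5^1*33211^1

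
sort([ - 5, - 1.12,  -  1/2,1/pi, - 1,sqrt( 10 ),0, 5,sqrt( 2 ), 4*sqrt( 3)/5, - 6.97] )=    [ - 6.97,  -  5,  -  1.12, - 1, - 1/2, 0,1/pi, 4*sqrt( 3 )/5,sqrt( 2),sqrt(10), 5] 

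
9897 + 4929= 14826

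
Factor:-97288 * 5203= - 2^3* 11^2 * 43^1*12161^1  =  - 506189464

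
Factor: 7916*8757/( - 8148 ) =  - 825243/97  =  - 3^1*97^( - 1 )*139^1*1979^1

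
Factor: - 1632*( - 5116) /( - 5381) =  - 8349312/5381 = -2^7*3^1* 17^1*1279^1*5381^( - 1)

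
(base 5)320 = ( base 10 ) 85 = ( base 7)151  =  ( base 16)55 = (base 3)10011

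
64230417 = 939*68403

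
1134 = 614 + 520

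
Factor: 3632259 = 3^1*1210753^1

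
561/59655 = 187/19885 = 0.01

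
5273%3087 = 2186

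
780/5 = 156 = 156.00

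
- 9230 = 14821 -24051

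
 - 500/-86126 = 250/43063 = 0.01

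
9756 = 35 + 9721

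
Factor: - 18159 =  - 3^1*6053^1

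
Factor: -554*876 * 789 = - 2^3*3^2*73^1* 263^1*277^1 = - 382904856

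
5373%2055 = 1263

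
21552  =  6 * 3592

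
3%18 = 3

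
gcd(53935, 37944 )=1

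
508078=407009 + 101069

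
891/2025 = 11/25 = 0.44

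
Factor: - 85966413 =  - 3^1 * 13^3*13043^1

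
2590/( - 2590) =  - 1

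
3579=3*1193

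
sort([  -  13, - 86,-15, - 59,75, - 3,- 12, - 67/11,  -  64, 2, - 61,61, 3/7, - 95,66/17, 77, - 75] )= [ - 95,-86,  -  75, - 64, - 61, - 59, - 15, -13, -12, - 67/11, - 3, 3/7, 2, 66/17,  61, 75,77]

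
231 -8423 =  - 8192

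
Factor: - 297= - 3^3 * 11^1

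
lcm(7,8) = 56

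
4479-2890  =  1589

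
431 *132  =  56892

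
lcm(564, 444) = 20868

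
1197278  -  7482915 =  - 6285637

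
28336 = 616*46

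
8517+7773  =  16290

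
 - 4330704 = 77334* ( - 56 )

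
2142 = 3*714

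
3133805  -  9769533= -6635728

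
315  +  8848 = 9163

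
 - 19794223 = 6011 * ( - 3293 ) 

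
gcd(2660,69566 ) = 14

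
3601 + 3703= 7304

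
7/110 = 7/110=0.06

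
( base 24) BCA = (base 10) 6634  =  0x19EA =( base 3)100002201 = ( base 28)8cq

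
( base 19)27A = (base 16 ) 361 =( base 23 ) 1EE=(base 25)19F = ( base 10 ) 865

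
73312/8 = 9164= 9164.00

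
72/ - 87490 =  - 36/43745 = - 0.00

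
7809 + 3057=10866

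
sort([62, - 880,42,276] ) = [ -880, 42,62,276] 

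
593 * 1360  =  806480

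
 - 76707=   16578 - 93285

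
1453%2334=1453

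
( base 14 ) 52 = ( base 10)72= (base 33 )26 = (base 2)1001000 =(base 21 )39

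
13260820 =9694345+3566475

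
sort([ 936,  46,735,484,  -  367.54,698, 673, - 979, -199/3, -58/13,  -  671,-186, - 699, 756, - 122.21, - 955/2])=[ - 979, - 699, - 671, - 955/2, - 367.54, - 186, - 122.21, - 199/3, - 58/13,  46,484, 673,698,735, 756 , 936] 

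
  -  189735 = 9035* ( -21)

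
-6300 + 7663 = 1363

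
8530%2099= 134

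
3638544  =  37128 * 98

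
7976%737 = 606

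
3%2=1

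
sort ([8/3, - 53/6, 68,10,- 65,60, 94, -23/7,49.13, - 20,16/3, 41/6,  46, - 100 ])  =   [ - 100,-65, - 20, - 53/6, - 23/7, 8/3,16/3,41/6,  10, 46,49.13,60, 68,94 ] 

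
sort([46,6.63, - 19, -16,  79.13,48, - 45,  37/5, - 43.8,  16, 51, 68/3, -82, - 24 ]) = [ - 82, - 45, - 43.8, - 24 ,  -  19, - 16,6.63,37/5 , 16, 68/3,46,  48, 51,79.13]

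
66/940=33/470 = 0.07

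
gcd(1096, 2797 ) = 1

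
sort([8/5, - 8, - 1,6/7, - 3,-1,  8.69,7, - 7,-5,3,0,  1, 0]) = [ - 8,-7 , - 5, -3, - 1, - 1, 0,  0,6/7, 1,8/5,3,7,8.69]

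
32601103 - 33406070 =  - 804967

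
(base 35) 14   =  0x27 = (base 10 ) 39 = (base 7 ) 54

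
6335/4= 1583+3/4 = 1583.75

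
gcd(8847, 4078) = 1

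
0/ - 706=0/1 = - 0.00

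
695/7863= 695/7863  =  0.09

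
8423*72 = 606456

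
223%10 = 3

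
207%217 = 207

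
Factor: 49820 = 2^2*5^1*47^1*53^1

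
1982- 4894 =-2912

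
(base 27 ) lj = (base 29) k6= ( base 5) 4321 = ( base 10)586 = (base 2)1001001010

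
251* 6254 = 1569754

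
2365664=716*3304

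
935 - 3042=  - 2107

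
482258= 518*931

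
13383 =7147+6236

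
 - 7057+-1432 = - 8489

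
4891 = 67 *73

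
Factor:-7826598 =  - 2^1*3^3 * 13^1  *11149^1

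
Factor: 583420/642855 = 2^2 * 3^(-1 ) * 17^( - 1 )*31^1*941^1 * 2521^(-1 ) = 116684/128571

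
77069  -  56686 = 20383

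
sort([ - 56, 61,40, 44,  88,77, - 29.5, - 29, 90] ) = [-56,-29.5, - 29, 40, 44, 61, 77, 88, 90 ]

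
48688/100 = 486 + 22/25  =  486.88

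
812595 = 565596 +246999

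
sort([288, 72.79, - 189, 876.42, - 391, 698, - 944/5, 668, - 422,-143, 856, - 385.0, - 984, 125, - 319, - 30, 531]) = [-984,  -  422, -391, - 385.0, - 319, - 189, - 944/5, - 143, - 30, 72.79,  125, 288, 531, 668,698, 856, 876.42] 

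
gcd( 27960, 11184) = 5592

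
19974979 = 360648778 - 340673799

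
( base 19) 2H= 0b110111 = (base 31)1O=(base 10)55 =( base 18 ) 31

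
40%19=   2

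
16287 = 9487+6800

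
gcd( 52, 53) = 1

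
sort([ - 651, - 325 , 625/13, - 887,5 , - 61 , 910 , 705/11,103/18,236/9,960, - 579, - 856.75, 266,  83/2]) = [ - 887, - 856.75  ,  -  651 , - 579, - 325, - 61,  5 , 103/18, 236/9, 83/2, 625/13,705/11 , 266, 910 , 960]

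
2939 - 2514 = 425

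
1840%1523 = 317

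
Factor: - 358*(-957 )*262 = 89762772 = 2^2*3^1*11^1*29^1*131^1 *179^1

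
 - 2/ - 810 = 1/405  =  0.00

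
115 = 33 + 82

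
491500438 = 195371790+296128648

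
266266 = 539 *494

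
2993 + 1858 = 4851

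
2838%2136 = 702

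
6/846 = 1/141=0.01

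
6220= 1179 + 5041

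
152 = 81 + 71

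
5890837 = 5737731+153106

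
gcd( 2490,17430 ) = 2490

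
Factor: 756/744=63/62 = 2^( - 1 )*3^2*7^1*31^( -1 )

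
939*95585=89754315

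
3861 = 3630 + 231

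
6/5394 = 1/899 = 0.00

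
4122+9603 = 13725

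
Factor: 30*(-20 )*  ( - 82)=49200  =  2^4*3^1*5^2*41^1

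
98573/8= 12321+5/8=12321.62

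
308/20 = 77/5 = 15.40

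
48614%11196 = 3830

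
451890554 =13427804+438462750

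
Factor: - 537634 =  - 2^1 * 268817^1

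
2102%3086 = 2102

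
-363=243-606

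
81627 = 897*91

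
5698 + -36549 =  - 30851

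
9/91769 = 9/91769 = 0.00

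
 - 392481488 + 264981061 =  - 127500427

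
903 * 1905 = 1720215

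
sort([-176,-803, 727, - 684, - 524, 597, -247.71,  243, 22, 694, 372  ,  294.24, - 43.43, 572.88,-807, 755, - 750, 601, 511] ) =[ - 807, - 803, - 750, - 684, - 524, - 247.71, - 176, - 43.43 , 22, 243, 294.24, 372, 511, 572.88,597,601,694, 727, 755]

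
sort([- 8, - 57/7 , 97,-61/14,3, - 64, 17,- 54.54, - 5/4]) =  [-64, - 54.54,- 57/7, -8, - 61/14,- 5/4, 3, 17,97 ]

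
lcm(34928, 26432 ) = 977984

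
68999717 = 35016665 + 33983052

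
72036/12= 6003 = 6003.00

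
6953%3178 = 597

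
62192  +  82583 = 144775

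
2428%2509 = 2428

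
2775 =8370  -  5595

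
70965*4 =283860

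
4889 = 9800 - 4911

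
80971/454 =178 + 159/454 = 178.35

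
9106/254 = 35 + 108/127  =  35.85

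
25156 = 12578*2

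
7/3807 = 7/3807=0.00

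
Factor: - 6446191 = -47^1  *  137153^1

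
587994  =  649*906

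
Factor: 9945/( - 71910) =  - 13/94=-2^(  -  1 )*13^1*47^( - 1) 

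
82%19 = 6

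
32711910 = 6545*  4998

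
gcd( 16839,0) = 16839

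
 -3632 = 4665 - 8297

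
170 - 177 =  - 7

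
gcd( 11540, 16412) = 4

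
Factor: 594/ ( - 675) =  - 2^1 * 5^( - 2)*11^1 = - 22/25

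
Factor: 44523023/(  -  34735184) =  -2^ (  -  4 )* 11^(- 1 )*19^1 * 1109^1*2113^1*197359^(- 1 ) 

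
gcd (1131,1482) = 39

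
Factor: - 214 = - 2^1*107^1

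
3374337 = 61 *55317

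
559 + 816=1375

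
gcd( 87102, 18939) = 3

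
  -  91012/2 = -45506= -45506.00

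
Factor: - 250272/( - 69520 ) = 2^1*3^2*5^( - 1 )= 18/5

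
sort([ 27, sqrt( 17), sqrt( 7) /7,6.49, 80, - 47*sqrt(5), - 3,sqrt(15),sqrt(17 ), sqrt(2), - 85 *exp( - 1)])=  [-47 * sqrt( 5), - 85*exp( - 1) , - 3, sqrt(7 ) /7 , sqrt ( 2) , sqrt(15) , sqrt(17 ),sqrt( 17),6.49, 27,  80] 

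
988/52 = 19 = 19.00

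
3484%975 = 559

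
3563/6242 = 3563/6242= 0.57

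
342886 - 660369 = -317483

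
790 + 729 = 1519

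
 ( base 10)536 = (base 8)1030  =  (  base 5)4121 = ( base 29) ie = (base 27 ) JN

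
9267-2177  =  7090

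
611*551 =336661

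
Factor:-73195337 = - 73195337^1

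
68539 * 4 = 274156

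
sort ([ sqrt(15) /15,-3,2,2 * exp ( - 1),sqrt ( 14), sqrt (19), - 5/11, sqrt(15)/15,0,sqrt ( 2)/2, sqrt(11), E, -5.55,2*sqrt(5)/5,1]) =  [ - 5.55,-3, - 5/11 , 0, sqrt( 15)/15 , sqrt(15)/15, sqrt( 2) /2,2 * exp( - 1), 2* sqrt( 5)/5, 1,2,E,sqrt(11),sqrt( 14),sqrt(19)]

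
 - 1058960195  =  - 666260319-392699876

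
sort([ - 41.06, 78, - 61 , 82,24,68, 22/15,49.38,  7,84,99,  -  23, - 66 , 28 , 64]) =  [ - 66, - 61 ,- 41.06, - 23 , 22/15,  7,24,  28,49.38, 64 , 68 , 78,  82, 84, 99]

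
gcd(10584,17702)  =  2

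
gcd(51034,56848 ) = 646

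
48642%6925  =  167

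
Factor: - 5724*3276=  - 2^4*3^5*7^1*13^1 * 53^1 = - 18751824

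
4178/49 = 4178/49 = 85.27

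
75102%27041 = 21020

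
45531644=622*73202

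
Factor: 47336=2^3*61^1*97^1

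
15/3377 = 15/3377 = 0.00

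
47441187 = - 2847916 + 50289103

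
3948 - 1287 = 2661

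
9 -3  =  6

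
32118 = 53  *606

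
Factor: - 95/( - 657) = 3^( - 2 )*5^1*19^1 *73^( - 1)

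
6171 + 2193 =8364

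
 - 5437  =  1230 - 6667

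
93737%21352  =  8329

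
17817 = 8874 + 8943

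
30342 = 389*78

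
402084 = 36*11169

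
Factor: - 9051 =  - 3^1*7^1*431^1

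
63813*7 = 446691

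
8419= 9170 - 751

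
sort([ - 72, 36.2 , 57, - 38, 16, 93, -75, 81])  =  [ - 75, - 72, - 38,16,36.2,  57 , 81, 93] 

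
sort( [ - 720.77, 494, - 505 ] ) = [- 720.77,-505,494]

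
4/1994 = 2/997=0.00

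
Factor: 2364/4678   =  2^1*3^1*197^1*  2339^ (  -  1) = 1182/2339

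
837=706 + 131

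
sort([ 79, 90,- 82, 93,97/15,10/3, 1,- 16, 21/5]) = [- 82, - 16,1,  10/3,21/5, 97/15,79, 90,93]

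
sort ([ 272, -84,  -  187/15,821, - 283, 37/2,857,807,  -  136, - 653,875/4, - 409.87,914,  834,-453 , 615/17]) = [ - 653 , - 453, - 409.87,-283,-136,  -  84, - 187/15,37/2,  615/17, 875/4 , 272,807,821,834,857,  914]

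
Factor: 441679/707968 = 2^( - 7 )*7^1*5531^(  -  1 )*63097^1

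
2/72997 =2/72997= 0.00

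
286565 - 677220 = - 390655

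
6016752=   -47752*( - 126 ) 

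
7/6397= 7/6397 = 0.00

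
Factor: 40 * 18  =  720 =2^4*3^2*5^1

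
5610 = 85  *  66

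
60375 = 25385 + 34990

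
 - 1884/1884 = -1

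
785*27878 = 21884230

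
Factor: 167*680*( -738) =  - 2^4*3^2*5^1*17^1*41^1*167^1 = - 83807280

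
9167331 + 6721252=15888583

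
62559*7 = 437913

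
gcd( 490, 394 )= 2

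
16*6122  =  97952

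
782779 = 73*10723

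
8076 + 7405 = 15481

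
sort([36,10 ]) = [ 10, 36]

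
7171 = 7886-715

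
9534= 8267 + 1267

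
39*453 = 17667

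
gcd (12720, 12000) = 240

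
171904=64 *2686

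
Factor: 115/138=5/6=2^( - 1)*3^( - 1)*5^1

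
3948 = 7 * 564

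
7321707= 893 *8199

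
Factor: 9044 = 2^2*7^1*17^1*19^1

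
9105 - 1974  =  7131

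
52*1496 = 77792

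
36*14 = 504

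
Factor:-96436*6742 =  - 650171512 = - 2^3*3371^1 * 24109^1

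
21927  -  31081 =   -  9154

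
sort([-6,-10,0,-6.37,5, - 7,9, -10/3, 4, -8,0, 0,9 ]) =[ - 10, -8,  -  7,  -  6.37, - 6, - 10/3,0 , 0,0, 4, 5, 9  ,  9 ]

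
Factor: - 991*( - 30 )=29730 = 2^1*3^1*5^1*991^1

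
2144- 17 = 2127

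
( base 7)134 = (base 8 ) 112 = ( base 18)42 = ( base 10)74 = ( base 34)26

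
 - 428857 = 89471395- 89900252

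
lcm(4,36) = 36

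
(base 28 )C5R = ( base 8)22547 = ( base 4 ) 2111213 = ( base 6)112155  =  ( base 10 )9575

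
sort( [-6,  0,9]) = [ - 6,  0,9 ]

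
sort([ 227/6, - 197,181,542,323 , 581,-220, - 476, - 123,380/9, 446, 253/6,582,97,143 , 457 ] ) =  [ - 476, - 220, - 197, - 123 , 227/6,  253/6, 380/9 , 97,143, 181,323  ,  446  ,  457  ,  542,581,582]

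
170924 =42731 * 4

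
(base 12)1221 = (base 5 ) 31131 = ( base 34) 1Q1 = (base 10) 2041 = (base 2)11111111001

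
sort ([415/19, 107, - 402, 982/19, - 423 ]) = [ - 423,-402,415/19, 982/19,107]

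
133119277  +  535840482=668959759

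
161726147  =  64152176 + 97573971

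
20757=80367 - 59610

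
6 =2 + 4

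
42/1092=1/26 = 0.04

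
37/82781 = 37/82781=0.00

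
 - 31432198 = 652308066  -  683740264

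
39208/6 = 6534+2/3 = 6534.67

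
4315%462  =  157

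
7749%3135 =1479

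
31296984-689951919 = - 658654935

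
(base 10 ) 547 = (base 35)FM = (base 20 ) 177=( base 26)l1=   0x223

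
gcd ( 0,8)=8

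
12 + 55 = 67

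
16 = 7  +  9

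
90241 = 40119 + 50122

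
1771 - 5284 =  - 3513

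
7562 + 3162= 10724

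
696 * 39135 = 27237960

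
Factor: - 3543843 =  - 3^1 * 1181281^1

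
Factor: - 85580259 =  - 3^1*727^1*39239^1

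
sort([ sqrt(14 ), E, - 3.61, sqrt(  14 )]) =[ - 3.61,E,sqrt( 14 ), sqrt(14)]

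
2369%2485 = 2369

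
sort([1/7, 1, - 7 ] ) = [ - 7, 1/7, 1]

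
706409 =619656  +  86753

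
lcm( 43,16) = 688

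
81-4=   77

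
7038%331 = 87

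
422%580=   422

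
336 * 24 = 8064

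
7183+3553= 10736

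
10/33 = 10/33 = 0.30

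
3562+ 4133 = 7695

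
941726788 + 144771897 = 1086498685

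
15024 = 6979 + 8045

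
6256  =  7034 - 778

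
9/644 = 9/644 = 0.01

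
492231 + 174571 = 666802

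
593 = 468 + 125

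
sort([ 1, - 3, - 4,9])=[  -  4, - 3, 1,9]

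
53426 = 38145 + 15281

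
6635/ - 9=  - 6635/9 = -737.22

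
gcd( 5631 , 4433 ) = 1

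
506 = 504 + 2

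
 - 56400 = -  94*600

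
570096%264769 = 40558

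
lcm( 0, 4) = 0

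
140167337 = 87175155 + 52992182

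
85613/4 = 21403  +  1/4=21403.25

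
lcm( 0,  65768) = 0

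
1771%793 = 185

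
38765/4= 9691 + 1/4 = 9691.25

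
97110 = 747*130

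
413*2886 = 1191918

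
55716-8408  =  47308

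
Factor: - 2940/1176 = - 2^(  -  1) *5^1=-  5/2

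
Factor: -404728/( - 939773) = 2^3*50591^1*939773^( - 1)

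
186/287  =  186/287 = 0.65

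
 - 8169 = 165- 8334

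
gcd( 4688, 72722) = 2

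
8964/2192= 4 +49/548 = 4.09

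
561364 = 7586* 74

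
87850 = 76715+11135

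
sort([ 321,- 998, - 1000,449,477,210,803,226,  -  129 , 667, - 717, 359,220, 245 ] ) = [  -  1000, - 998,-717, - 129, 210, 220 , 226, 245,321,359 , 449,477,667,803 ] 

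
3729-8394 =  - 4665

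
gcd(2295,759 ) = 3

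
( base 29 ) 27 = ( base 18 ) 3B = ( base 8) 101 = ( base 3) 2102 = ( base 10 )65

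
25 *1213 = 30325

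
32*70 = 2240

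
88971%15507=11436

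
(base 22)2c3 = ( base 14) 643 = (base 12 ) 86b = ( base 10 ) 1235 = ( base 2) 10011010011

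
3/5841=1/1947 = 0.00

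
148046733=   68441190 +79605543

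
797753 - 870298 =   -  72545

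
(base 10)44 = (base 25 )1J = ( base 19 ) 26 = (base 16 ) 2c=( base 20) 24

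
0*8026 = 0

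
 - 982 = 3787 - 4769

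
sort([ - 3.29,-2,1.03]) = [ - 3.29, -2, 1.03] 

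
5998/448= 2999/224 = 13.39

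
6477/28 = 231 + 9/28 = 231.32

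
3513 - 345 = 3168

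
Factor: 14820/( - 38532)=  - 5^1*13^( - 1) = - 5/13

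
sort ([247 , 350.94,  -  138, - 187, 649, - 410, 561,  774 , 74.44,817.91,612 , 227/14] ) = [ - 410, - 187,-138,227/14, 74.44,247,  350.94, 561,612,649,774,817.91]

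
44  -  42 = 2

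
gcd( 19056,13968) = 48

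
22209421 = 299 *74279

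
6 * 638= 3828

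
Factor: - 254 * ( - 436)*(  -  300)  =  -2^5*3^1*5^2*109^1*127^1 = - 33223200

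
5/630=1/126 = 0.01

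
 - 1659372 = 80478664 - 82138036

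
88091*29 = 2554639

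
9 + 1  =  10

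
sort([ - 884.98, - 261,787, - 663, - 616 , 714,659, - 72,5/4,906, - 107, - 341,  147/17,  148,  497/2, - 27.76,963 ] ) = [ - 884.98, - 663, - 616  , - 341,-261, - 107, - 72, - 27.76 , 5/4,  147/17,148,497/2, 659,714,787, 906 , 963 ] 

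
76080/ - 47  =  -1619 + 13/47 = - 1618.72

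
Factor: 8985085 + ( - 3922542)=5062543^1  =  5062543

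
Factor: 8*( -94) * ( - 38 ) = 28576=2^5*19^1*47^1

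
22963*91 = 2089633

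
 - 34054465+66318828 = 32264363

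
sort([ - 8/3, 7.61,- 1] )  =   [ - 8/3, - 1,7.61 ] 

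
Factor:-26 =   -  2^1*13^1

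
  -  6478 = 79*( - 82)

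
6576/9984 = 137/208 = 0.66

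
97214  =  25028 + 72186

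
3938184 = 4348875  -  410691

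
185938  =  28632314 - 28446376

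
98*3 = 294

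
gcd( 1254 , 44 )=22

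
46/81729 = 46/81729 = 0.00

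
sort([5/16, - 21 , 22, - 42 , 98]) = [ - 42, - 21,5/16,22,98]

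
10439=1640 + 8799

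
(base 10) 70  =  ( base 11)64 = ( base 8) 106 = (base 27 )2G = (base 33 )24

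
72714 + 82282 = 154996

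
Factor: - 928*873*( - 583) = 2^5 * 3^2*11^1 * 29^1 *53^1*97^1 = 472313952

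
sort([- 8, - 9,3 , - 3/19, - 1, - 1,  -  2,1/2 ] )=[ - 9, - 8, - 2, - 1, - 1, - 3/19,1/2,3 ] 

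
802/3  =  267+1/3 = 267.33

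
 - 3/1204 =-3/1204=- 0.00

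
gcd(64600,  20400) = 3400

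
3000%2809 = 191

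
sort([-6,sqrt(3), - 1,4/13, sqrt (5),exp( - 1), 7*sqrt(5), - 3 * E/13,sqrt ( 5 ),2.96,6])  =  [ - 6, - 1, - 3*E/13, 4/13,exp( - 1),sqrt(3 ), sqrt(5),sqrt(5),2.96,6,7*sqrt (5 ) ] 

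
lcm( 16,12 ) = 48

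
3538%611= 483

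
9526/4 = 2381 + 1/2 = 2381.50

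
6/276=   1/46 = 0.02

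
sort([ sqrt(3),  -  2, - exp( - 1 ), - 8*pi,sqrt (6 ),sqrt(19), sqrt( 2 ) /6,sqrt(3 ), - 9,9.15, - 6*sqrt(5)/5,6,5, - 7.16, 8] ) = [ - 8*pi, - 9, - 7.16 , - 6*sqrt( 5 ) /5, - 2, - exp ( - 1 ),sqrt(2)/6, sqrt( 3 ) , sqrt(3 ),sqrt(6 ),sqrt(19 ),5 , 6,8,9.15]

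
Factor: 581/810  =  2^ ( - 1)*3^ ( - 4) * 5^(  -  1 )*7^1 * 83^1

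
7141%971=344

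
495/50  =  99/10 =9.90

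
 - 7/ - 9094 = 7/9094 = 0.00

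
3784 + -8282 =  - 4498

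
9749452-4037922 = 5711530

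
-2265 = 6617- 8882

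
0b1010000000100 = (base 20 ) cg4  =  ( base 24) 8lc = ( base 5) 130444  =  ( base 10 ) 5124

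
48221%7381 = 3935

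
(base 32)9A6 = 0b10010101000110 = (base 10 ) 9542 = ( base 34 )88M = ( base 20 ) 13h2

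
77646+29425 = 107071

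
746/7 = 746/7 = 106.57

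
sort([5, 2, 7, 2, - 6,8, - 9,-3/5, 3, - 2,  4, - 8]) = [ - 9, - 8, - 6, - 2,- 3/5, 2,2, 3,4, 5,7 , 8]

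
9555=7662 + 1893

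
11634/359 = 32 + 146/359 = 32.41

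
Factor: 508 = 2^2 * 127^1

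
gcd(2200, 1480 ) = 40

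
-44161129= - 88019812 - -43858683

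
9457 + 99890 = 109347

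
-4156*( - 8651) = 35953556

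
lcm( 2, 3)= 6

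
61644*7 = 431508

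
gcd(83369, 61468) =121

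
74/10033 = 74/10033 =0.01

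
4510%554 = 78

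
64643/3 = 21547+ 2/3=   21547.67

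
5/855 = 1/171 = 0.01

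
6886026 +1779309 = 8665335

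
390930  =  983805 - 592875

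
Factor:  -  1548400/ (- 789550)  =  2^3 * 7^2 * 79^1 * 15791^( - 1 )= 30968/15791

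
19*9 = 171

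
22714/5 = 22714/5   =  4542.80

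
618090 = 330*1873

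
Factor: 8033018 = 2^1*7^1 * 573787^1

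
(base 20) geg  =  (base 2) 1101000101000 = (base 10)6696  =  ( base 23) CF3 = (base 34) 5qw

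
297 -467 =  - 170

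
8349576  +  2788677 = 11138253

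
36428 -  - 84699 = 121127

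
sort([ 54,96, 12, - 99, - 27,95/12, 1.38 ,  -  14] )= [-99, - 27, - 14, 1.38, 95/12, 12, 54,  96 ]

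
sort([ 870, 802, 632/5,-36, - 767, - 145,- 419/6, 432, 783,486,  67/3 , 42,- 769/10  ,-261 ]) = [- 767, - 261, - 145, - 769/10, -419/6 ,- 36,67/3, 42,  632/5, 432,486,783,802, 870]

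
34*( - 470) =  - 15980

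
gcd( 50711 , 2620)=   1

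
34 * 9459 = 321606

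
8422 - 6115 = 2307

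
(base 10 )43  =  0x2B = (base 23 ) 1k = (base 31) 1C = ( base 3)1121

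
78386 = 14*5599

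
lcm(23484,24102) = 915876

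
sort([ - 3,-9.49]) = [ - 9.49, - 3]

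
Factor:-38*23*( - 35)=30590  =  2^1*5^1*7^1*19^1*23^1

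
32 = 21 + 11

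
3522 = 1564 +1958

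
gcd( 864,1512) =216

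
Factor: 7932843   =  3^3*101^1*2909^1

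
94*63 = 5922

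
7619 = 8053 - 434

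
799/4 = 799/4 = 199.75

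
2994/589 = 5 + 49/589 = 5.08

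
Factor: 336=2^4*3^1*7^1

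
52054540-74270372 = - 22215832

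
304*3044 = 925376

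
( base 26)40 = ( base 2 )1101000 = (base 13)80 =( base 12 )88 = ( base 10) 104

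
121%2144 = 121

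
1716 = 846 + 870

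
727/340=2+47/340 =2.14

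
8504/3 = 8504/3 = 2834.67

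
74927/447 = 167 + 278/447 = 167.62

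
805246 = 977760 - 172514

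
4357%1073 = 65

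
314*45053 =14146642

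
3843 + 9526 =13369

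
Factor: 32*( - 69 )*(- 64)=2^11 * 3^1*23^1 = 141312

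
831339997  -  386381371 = 444958626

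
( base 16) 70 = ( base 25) 4c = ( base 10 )112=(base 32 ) 3G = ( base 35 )37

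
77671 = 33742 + 43929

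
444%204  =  36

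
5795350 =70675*82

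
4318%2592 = 1726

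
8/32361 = 8/32361 =0.00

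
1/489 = 1/489= 0.00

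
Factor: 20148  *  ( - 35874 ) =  - 722789352=   - 2^3*3^3*23^1*73^1*1993^1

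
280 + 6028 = 6308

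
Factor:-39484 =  - 2^2*9871^1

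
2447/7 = 349 + 4/7 = 349.57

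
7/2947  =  1/421 = 0.00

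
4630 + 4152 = 8782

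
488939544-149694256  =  339245288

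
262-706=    - 444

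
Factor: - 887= - 887^1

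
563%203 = 157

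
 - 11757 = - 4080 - 7677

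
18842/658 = 9421/329 = 28.64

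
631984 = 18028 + 613956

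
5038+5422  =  10460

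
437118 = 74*5907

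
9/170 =9/170 = 0.05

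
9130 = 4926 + 4204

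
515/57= 9 + 2/57 = 9.04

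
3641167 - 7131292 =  - 3490125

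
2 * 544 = 1088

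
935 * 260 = 243100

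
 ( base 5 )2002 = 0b11111100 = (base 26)9i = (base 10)252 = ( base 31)84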